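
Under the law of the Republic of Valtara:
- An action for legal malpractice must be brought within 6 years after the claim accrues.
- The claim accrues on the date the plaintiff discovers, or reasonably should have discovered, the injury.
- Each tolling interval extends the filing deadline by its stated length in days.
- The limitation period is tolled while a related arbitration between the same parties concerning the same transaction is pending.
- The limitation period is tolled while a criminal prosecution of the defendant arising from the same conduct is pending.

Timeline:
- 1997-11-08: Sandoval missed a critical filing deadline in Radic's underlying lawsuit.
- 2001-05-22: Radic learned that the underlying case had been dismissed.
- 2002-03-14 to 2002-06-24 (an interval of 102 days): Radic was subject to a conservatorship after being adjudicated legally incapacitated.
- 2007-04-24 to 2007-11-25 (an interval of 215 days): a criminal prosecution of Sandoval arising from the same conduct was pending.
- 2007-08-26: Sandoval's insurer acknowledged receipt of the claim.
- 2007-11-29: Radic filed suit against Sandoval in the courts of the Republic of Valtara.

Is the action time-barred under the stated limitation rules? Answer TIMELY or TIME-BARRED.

TIMELY

The claim did not accrue until Radic discovered the injury on 2001-05-22; the 1997-11-08 act date does not start the clock under the stated rule.
6 years from 2001-05-22 is 2007-05-22.
The period was tolled for 215 days by the pending criminal prosecution (2007-04-24 to 2007-11-25), pushing the deadline to 2007-12-23.
The plaintiff's legal incapacity from 2002-03-14 to 2002-06-24 does not toll the period, because no stated rule makes the plaintiff's incapacity a tolling event.
None of the other events listed affects the running of the period under the stated rules.
The 2007-11-29 filing precedes the 2007-12-23 deadline; the claim is timely.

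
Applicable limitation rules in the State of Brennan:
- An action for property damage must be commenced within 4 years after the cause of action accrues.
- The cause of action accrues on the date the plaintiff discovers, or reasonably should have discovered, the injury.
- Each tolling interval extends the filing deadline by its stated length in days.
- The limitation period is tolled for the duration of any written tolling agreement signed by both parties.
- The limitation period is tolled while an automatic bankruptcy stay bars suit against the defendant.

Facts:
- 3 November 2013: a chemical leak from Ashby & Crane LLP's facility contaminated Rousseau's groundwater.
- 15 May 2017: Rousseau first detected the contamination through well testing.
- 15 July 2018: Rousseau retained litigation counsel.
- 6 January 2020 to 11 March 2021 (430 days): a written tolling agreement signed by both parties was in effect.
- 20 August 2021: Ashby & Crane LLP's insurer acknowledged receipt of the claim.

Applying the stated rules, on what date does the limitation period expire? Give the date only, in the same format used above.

19 July 2022

Accrual is tied to discovery, so the period began on 15 May 2017 rather than on 3 November 2013 when the act occurred.
Adding the 4 years base period to 15 May 2017 gives a deadline of 15 May 2021, before any tolling.
The written tolling agreement from 6 January 2020 to 11 March 2021 tolled the period for 430 days, extending the deadline to 19 July 2022.
Nothing else in the chronology tolls or restarts the period.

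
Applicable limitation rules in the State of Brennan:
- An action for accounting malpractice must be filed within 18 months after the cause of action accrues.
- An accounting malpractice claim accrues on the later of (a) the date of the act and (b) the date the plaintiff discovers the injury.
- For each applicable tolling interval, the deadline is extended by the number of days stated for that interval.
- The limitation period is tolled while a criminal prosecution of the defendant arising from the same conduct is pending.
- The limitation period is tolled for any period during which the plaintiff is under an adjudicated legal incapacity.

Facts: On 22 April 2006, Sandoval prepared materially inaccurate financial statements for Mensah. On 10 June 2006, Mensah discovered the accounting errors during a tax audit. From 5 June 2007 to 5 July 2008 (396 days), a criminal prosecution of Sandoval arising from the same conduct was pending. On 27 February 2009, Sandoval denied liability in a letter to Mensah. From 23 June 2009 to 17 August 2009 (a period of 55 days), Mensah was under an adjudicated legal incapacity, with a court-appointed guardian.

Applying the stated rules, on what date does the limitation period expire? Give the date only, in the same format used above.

The claim accrued on 10 June 2006 — the later of the 22 April 2006 act and the 10 June 2006 discovery.
18 months from 10 June 2006 is 10 December 2007.
Because the pending criminal prosecution ran from 5 June 2007 to 5 July 2008, the deadline is extended by 396 days to 9 January 2009.
The plaintiff's legal incapacity starting 23 June 2009 came too late — the period had run on 9 January 2009 — and so does not extend the deadline.
None of the other events listed affects the running of the period under the stated rules.

9 January 2009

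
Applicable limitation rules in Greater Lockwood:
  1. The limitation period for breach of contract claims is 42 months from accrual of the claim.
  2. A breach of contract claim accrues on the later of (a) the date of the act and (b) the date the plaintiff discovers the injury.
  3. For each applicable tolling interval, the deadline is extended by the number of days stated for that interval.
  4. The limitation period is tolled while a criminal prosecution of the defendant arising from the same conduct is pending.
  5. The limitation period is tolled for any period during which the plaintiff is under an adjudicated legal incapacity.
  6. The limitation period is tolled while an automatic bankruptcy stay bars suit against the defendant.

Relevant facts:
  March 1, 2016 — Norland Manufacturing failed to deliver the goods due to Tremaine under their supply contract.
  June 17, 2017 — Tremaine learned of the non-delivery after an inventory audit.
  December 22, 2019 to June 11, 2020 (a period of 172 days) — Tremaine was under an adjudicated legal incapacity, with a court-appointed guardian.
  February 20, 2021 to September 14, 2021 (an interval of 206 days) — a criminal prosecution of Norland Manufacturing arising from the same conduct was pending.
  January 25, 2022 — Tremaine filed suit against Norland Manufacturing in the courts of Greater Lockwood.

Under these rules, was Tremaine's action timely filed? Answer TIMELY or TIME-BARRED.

TIME-BARRED

Because discovery on June 17, 2017 post-dates the March 1, 2016 act, accrual under the later-of rule falls on June 17, 2017.
The untolled deadline — 42 months after June 17, 2017 — is December 17, 2020.
The plaintiff's legal incapacity from December 22, 2019 to June 11, 2020 tolled the period for 172 days, extending the deadline to June 7, 2021.
The pending criminal prosecution from February 20, 2021 to September 14, 2021 tolled the period for 206 days, extending the deadline to December 30, 2021.
Tremaine filed on January 25, 2022, after the December 30, 2021 deadline, so the action is time-barred.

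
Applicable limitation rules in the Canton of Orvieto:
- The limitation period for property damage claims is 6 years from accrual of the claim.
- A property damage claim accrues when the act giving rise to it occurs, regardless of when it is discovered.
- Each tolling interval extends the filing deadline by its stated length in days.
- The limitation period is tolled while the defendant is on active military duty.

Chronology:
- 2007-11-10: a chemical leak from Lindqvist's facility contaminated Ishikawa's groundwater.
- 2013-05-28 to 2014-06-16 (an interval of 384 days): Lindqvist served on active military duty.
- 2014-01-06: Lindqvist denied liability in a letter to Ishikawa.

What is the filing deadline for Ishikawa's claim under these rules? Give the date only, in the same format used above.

2014-11-29

The claim accrued on 2007-11-10, when the wrongful act occurred.
Adding the 6 years base period to 2007-11-10 gives a deadline of 2013-11-10, before any tolling.
Because the defendant's active military service ran from 2013-05-28 to 2014-06-16, the deadline is extended by 384 days to 2014-11-29.
The other events in the timeline have no effect on the limitation period under the stated rules.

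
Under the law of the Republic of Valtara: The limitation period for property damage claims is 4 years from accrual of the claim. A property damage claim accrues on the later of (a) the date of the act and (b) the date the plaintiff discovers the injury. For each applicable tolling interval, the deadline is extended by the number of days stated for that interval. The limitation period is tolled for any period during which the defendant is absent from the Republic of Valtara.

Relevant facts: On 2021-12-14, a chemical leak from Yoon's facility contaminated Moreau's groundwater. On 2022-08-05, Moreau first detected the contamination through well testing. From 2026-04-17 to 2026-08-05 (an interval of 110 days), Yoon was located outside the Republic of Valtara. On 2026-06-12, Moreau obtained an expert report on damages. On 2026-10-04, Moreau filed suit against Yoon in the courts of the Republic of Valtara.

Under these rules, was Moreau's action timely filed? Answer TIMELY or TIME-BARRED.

Because discovery on 2022-08-05 post-dates the 2021-12-14 act, accrual under the later-of rule falls on 2022-08-05.
Adding the 4 years base period to 2022-08-05 gives a deadline of 2026-08-05, before any tolling.
The period was tolled for 110 days by the defendant's absence from the jurisdiction (2026-04-17 to 2026-08-05), pushing the deadline to 2026-11-23.
Nothing else in the chronology tolls or restarts the period.
Moreau filed on 2026-10-04, before the 2026-11-23 deadline, so the action is timely.

TIMELY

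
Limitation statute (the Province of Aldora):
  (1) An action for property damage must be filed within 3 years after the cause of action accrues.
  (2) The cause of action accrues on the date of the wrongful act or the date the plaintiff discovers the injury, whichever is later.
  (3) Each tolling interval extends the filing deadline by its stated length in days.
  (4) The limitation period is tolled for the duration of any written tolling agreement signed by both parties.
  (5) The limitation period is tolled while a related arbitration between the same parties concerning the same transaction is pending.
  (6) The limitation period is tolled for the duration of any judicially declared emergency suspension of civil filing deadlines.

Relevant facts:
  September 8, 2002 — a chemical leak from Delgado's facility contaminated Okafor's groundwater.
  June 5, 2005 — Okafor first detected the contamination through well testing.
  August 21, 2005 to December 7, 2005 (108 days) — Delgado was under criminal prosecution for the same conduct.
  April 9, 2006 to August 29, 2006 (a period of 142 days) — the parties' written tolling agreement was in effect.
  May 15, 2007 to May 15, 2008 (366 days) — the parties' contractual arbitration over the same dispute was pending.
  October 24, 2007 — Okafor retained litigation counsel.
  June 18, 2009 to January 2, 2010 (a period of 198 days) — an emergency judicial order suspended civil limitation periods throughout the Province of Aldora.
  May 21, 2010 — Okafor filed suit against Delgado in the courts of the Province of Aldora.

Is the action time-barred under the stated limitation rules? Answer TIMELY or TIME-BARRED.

The claim accrued on June 5, 2005 — the later of the September 8, 2002 act and the June 5, 2005 discovery.
The untolled deadline — 3 years after June 5, 2005 — is June 5, 2008.
The written tolling agreement from April 9, 2006 to August 29, 2006 tolled the period for 142 days, extending the deadline to October 25, 2008.
The pending related arbitration from May 15, 2007 to May 15, 2008 tolled the period for 366 days, extending the deadline to October 26, 2009.
The emergency suspension of filing deadlines from June 18, 2009 to January 2, 2010 tolled the period for 198 days, extending the deadline to May 12, 2010.
The pending criminal prosecution from August 21, 2005 to December 7, 2005 does not toll the period, because no stated rule makes a criminal prosecution a tolling event.
None of the other events listed affects the running of the period under the stated rules.
The May 21, 2010 filing falls after the May 12, 2010 deadline; the claim is time-barred.

TIME-BARRED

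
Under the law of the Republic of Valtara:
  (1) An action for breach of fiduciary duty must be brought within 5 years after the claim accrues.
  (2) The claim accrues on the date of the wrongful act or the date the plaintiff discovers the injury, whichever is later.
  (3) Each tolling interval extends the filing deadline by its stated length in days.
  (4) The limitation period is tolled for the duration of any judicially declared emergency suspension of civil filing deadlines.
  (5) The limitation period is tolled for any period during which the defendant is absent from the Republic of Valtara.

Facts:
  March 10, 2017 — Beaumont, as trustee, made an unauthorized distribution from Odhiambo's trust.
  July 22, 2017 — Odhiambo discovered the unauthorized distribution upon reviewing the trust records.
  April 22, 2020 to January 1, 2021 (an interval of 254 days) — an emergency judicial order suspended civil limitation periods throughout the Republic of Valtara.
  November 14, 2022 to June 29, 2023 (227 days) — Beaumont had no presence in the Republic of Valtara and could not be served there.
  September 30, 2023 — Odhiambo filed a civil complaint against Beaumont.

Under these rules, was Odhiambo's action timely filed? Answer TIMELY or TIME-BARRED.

The claim accrued on July 22, 2017 — the later of the March 10, 2017 act and the July 22, 2017 discovery.
The untolled deadline — 5 years after July 22, 2017 — is July 22, 2022.
The emergency suspension of filing deadlines from April 22, 2020 to January 1, 2021 tolled the period for 254 days, extending the deadline to April 2, 2023.
Because the defendant's absence from the jurisdiction ran from November 14, 2022 to June 29, 2023, the deadline is extended by 227 days to November 15, 2023.
Filing on September 30, 2023 beat the November 15, 2023 deadline — the action is timely.

TIMELY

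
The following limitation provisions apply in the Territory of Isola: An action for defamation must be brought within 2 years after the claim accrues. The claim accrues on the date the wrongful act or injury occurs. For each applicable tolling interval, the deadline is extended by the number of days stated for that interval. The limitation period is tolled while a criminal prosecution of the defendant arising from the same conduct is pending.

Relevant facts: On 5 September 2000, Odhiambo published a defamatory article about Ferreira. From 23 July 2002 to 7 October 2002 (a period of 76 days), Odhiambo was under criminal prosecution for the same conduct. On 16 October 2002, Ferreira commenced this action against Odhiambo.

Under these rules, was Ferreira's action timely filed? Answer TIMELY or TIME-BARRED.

The claim accrued on 5 September 2000, the date of the act.
The untolled deadline — 2 years after 5 September 2000 — is 5 September 2002.
Because the pending criminal prosecution ran from 23 July 2002 to 7 October 2002, the deadline is extended by 76 days to 20 November 2002.
The 16 October 2002 filing precedes the 20 November 2002 deadline; the claim is timely.

TIMELY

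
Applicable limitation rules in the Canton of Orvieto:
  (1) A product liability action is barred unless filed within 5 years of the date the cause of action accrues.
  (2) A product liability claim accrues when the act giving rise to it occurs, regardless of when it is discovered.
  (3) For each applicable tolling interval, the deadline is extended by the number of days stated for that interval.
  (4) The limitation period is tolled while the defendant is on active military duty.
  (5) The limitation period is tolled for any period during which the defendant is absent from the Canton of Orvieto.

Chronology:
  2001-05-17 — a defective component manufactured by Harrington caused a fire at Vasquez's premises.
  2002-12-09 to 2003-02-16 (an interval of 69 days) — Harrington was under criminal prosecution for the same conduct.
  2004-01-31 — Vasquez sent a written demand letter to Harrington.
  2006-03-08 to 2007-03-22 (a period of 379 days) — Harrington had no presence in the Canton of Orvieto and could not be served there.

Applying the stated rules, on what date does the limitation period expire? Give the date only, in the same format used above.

2007-05-31

The limitation period began to run on 2001-05-17.
The untolled deadline — 5 years after 2001-05-17 — is 2006-05-17.
The defendant's absence from the jurisdiction from 2006-03-08 to 2007-03-22 tolled the period for 379 days, extending the deadline to 2007-05-31.
The pending criminal prosecution from 2002-12-09 to 2003-02-16 does not toll the period, because no stated rule makes a criminal prosecution a tolling event.
The other events in the timeline have no effect on the limitation period under the stated rules.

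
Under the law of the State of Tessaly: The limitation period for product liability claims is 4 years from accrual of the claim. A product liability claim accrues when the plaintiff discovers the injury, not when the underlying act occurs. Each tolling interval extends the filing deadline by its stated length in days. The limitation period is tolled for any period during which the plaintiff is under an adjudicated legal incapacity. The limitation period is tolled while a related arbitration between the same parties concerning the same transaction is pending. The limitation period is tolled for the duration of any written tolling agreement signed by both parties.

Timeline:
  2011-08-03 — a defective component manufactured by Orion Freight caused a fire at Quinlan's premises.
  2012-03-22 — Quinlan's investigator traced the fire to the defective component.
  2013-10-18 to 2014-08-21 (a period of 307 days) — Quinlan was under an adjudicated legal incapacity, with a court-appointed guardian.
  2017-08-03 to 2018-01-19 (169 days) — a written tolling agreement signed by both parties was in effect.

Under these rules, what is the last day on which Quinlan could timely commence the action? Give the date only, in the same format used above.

2017-01-23

Under the discovery rule, the claim accrued on 2012-03-22, when Quinlan discovered the injury — not on the 2011-08-03 date of the underlying act.
4 years from 2012-03-22 is 2016-03-22.
Because the plaintiff's legal incapacity ran from 2013-10-18 to 2014-08-21, the deadline is extended by 307 days to 2017-01-23.
The written tolling agreement starting 2017-08-03 came too late — the period had run on 2017-01-23 — and so does not extend the deadline.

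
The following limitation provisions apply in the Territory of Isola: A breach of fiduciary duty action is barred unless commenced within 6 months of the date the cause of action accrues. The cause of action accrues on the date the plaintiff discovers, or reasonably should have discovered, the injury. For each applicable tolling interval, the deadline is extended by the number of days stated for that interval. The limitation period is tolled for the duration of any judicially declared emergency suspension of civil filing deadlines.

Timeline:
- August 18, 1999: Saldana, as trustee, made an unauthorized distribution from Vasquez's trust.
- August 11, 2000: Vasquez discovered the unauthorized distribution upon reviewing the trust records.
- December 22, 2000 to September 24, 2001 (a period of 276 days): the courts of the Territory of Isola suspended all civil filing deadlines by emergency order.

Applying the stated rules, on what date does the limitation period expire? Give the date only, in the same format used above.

November 14, 2001

The claim did not accrue until Vasquez discovered the injury on August 11, 2000; the August 18, 1999 act date does not start the clock under the stated rule.
The untolled deadline — 6 months after August 11, 2000 — is February 11, 2001.
The emergency suspension of filing deadlines from December 22, 2000 to September 24, 2001 tolled the period for 276 days, extending the deadline to November 14, 2001.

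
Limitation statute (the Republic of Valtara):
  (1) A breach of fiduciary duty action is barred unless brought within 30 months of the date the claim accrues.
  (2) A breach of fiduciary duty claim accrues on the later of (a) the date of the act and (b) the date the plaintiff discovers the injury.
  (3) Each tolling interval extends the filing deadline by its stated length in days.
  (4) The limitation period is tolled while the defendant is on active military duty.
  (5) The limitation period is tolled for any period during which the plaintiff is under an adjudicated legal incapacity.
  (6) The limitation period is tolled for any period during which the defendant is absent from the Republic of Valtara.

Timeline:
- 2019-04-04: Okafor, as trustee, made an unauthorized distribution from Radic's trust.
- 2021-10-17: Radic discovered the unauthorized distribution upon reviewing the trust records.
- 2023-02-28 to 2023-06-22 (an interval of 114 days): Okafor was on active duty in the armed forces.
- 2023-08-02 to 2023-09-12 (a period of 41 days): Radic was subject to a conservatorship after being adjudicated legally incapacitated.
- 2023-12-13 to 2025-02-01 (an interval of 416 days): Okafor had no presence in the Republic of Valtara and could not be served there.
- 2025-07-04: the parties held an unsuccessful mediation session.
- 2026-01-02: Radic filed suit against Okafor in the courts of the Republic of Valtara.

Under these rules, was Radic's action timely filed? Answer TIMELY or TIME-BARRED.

Because discovery on 2021-10-17 post-dates the 2019-04-04 act, accrual under the later-of rule falls on 2021-10-17.
30 months from 2021-10-17 is 2024-04-17.
The defendant's active military service from 2023-02-28 to 2023-06-22 tolled the period for 114 days, extending the deadline to 2024-08-09.
Because the plaintiff's legal incapacity ran from 2023-08-02 to 2023-09-12, the deadline is extended by 41 days to 2024-09-19.
The defendant's absence from the jurisdiction from 2023-12-13 to 2025-02-01 tolled the period for 416 days, extending the deadline to 2025-11-09.
None of the other events listed affects the running of the period under the stated rules.
The 2026-01-02 filing falls after the 2025-11-09 deadline; the claim is time-barred.

TIME-BARRED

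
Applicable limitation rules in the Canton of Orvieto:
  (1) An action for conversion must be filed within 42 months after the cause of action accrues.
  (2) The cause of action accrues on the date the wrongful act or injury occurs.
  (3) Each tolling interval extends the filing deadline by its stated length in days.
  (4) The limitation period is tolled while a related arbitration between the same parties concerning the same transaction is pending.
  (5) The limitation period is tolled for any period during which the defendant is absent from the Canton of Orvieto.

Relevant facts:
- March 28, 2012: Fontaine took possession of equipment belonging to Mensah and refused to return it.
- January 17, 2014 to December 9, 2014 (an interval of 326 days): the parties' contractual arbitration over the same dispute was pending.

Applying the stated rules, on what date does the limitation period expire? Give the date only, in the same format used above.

The claim accrued on March 28, 2012, when the wrongful act occurred.
42 months from March 28, 2012 is September 28, 2015.
The pending related arbitration from January 17, 2014 to December 9, 2014 tolled the period for 326 days, extending the deadline to August 19, 2016.

August 19, 2016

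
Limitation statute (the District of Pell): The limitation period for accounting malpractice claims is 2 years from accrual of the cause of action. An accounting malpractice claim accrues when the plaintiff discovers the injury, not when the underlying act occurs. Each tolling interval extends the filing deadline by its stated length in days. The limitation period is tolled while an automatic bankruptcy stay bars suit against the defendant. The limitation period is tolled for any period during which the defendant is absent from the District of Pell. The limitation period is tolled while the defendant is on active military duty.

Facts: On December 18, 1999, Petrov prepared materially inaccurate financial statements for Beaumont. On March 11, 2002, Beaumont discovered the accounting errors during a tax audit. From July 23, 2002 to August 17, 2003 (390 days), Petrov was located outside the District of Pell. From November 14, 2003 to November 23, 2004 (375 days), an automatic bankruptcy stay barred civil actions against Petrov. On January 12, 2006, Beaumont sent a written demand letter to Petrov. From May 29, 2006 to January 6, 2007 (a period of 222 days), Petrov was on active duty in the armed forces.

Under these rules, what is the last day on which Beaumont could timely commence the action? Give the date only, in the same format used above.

April 15, 2006

Accrual is tied to discovery, so the period began on March 11, 2002 rather than on December 18, 1999 when the act occurred.
The untolled deadline — 2 years after March 11, 2002 — is March 11, 2004.
The defendant's absence from the jurisdiction from July 23, 2002 to August 17, 2003 tolled the period for 390 days, extending the deadline to April 5, 2005.
The automatic bankruptcy stay from November 14, 2003 to November 23, 2004 tolled the period for 375 days, extending the deadline to April 15, 2006.
The defendant's active military service from May 29, 2006 to January 6, 2007 began after the period had already run on April 15, 2006, so it has no tolling effect.
None of the other events listed affects the running of the period under the stated rules.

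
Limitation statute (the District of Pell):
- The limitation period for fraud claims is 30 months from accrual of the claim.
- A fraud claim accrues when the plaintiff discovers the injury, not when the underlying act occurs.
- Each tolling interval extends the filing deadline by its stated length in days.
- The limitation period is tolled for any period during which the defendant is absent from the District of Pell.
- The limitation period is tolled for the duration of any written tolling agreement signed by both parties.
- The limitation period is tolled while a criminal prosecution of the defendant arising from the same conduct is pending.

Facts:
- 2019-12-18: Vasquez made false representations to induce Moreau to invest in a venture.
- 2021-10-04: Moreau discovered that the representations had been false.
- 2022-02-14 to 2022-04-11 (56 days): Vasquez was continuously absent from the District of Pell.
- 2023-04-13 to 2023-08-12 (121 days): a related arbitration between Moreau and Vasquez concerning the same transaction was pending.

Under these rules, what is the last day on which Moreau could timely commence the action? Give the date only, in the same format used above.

2024-05-30

The claim did not accrue until Moreau discovered the injury on 2021-10-04; the 2019-12-18 act date does not start the clock under the stated rule.
Adding the 30 months base period to 2021-10-04 gives a deadline of 2024-04-04, before any tolling.
Because the defendant's absence from the jurisdiction ran from 2022-02-14 to 2022-04-11, the deadline is extended by 56 days to 2024-05-30.
The pending related arbitration from 2023-04-13 to 2023-08-12 does not toll the period, because no stated rule makes a pending arbitration a tolling event.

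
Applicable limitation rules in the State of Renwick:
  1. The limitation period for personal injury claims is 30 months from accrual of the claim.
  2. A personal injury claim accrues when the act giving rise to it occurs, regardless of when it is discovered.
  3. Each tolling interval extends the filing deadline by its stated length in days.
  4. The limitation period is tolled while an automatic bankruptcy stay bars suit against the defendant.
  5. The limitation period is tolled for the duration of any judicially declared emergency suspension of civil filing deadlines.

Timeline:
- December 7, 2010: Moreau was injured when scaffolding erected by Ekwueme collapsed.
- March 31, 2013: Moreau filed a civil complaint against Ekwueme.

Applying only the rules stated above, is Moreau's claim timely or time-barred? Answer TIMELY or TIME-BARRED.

The claim accrued on December 7, 2010, the date of the act.
The untolled deadline — 30 months after December 7, 2010 — is June 7, 2013.
Filing on March 31, 2013 beat the June 7, 2013 deadline — the action is timely.

TIMELY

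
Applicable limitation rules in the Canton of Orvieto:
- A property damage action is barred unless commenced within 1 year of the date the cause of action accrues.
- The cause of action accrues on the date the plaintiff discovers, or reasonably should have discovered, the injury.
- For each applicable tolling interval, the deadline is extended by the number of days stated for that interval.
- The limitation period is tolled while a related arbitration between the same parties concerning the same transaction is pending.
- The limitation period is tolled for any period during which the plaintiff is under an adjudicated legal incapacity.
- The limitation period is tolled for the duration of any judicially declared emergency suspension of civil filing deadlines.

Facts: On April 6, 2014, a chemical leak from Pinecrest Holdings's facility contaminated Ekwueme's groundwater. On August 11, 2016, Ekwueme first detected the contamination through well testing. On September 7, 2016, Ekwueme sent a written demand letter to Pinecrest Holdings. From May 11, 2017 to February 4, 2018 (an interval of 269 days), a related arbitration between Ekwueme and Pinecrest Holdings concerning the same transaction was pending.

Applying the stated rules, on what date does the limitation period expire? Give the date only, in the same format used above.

May 7, 2018

Accrual is tied to discovery, so the period began on August 11, 2016 rather than on April 6, 2014 when the act occurred.
The untolled deadline — 1 year after August 11, 2016 — is August 11, 2017.
The pending related arbitration from May 11, 2017 to February 4, 2018 tolled the period for 269 days, extending the deadline to May 7, 2018.
None of the other events listed affects the running of the period under the stated rules.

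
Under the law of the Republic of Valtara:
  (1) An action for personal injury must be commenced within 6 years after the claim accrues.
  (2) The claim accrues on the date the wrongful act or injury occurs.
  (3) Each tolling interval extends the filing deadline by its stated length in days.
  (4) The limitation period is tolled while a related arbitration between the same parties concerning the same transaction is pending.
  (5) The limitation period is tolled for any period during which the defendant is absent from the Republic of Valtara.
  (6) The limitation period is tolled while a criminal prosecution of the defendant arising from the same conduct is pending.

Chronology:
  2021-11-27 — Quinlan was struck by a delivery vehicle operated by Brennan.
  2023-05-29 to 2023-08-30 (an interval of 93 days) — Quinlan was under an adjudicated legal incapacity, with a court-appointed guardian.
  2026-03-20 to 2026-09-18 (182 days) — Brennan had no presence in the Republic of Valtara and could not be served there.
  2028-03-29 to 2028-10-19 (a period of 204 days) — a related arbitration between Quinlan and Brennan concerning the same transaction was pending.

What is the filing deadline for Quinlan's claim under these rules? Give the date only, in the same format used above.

The claim accrued on 2021-11-27, the date of the act.
The untolled deadline — 6 years after 2021-11-27 — is 2027-11-27.
Because the defendant's absence from the jurisdiction ran from 2026-03-20 to 2026-09-18, the deadline is extended by 182 days to 2028-05-27.
The period was tolled for 204 days by the pending related arbitration (2028-03-29 to 2028-10-19), pushing the deadline to 2028-12-17.
Although the plaintiff's incapacity ran from 2023-05-29 to 2023-08-30, the stated rules do not make that a tolling event, so it is disregarded.

2028-12-17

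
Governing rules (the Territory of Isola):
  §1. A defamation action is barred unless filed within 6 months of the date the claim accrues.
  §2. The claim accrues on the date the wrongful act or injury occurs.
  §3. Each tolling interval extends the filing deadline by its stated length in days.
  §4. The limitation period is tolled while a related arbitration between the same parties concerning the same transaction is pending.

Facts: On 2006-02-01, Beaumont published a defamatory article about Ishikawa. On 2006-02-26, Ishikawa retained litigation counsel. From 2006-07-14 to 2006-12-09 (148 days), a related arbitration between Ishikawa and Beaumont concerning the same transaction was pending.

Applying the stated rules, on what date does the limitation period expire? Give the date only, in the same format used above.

The claim accrued on 2006-02-01, when the wrongful act occurred.
6 months from 2006-02-01 is 2006-08-01.
The pending related arbitration from 2006-07-14 to 2006-12-09 tolled the period for 148 days, extending the deadline to 2006-12-27.
Nothing else in the chronology tolls or restarts the period.

2006-12-27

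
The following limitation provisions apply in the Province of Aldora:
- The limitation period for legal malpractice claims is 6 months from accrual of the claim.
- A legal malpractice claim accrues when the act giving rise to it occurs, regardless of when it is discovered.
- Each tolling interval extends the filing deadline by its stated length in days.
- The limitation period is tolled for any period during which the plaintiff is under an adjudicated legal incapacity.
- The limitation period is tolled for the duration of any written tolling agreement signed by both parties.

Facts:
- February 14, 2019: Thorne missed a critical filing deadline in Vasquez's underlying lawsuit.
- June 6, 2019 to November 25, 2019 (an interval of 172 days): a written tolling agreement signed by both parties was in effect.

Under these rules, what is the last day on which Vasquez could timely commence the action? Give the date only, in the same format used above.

The claim accrued on February 14, 2019, the date of the act.
6 months from February 14, 2019 is August 14, 2019.
The period was tolled for 172 days by the written tolling agreement (June 6, 2019 to November 25, 2019), pushing the deadline to February 2, 2020.

February 2, 2020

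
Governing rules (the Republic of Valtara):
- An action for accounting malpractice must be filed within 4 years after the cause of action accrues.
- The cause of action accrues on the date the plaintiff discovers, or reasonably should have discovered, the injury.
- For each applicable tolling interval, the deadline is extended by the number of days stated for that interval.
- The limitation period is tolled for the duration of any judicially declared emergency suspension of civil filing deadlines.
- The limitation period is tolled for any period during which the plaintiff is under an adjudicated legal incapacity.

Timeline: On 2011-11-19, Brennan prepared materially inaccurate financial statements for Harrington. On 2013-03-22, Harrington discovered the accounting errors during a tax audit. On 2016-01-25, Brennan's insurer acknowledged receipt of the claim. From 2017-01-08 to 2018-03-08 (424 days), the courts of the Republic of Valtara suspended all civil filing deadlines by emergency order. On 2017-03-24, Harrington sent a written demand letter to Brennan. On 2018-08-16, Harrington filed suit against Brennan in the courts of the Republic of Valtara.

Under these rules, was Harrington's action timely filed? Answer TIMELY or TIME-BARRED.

Accrual is tied to discovery, so the period began on 2013-03-22 rather than on 2011-11-19 when the act occurred.
Adding the 4 years base period to 2013-03-22 gives a deadline of 2017-03-22, before any tolling.
Because the emergency suspension of filing deadlines ran from 2017-01-08 to 2018-03-08, the deadline is extended by 424 days to 2018-05-20.
Nothing else in the chronology tolls or restarts the period.
Harrington filed on 2018-08-16, after the 2018-05-20 deadline, so the action is time-barred.

TIME-BARRED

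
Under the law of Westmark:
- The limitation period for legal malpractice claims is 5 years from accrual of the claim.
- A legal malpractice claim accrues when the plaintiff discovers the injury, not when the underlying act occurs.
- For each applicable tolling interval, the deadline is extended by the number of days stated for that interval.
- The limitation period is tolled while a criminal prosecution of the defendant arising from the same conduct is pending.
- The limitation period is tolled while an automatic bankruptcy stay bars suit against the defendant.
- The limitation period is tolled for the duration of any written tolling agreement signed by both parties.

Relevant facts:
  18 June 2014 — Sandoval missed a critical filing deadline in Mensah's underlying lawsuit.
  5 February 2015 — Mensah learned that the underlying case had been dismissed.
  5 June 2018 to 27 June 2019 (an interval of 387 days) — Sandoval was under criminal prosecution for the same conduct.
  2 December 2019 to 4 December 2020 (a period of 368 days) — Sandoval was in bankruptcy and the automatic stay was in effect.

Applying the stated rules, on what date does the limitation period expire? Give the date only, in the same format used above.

Under the discovery rule, the claim accrued on 5 February 2015, when Mensah discovered the injury — not on the 18 June 2014 date of the underlying act.
The untolled deadline — 5 years after 5 February 2015 — is 5 February 2020.
The pending criminal prosecution from 5 June 2018 to 27 June 2019 tolled the period for 387 days, extending the deadline to 26 February 2021.
The automatic bankruptcy stay from 2 December 2019 to 4 December 2020 tolled the period for 368 days, extending the deadline to 1 March 2022.

1 March 2022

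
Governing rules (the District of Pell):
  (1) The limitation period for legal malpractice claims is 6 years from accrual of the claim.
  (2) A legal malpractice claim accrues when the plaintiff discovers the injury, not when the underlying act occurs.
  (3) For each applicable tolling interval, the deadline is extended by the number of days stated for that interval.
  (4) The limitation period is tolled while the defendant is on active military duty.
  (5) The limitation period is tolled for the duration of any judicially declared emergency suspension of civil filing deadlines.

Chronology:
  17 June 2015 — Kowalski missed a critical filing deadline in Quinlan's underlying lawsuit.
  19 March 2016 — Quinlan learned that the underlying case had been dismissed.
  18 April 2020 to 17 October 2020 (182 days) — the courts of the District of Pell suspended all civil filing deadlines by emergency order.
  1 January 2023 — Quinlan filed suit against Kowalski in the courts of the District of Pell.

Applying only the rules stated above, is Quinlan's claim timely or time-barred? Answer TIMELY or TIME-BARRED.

Under the discovery rule, the claim accrued on 19 March 2016, when Quinlan discovered the injury — not on the 17 June 2015 date of the underlying act.
Adding the 6 years base period to 19 March 2016 gives a deadline of 19 March 2022, before any tolling.
Because the emergency suspension of filing deadlines ran from 18 April 2020 to 17 October 2020, the deadline is extended by 182 days to 17 September 2022.
The 1 January 2023 filing falls after the 17 September 2022 deadline; the claim is time-barred.

TIME-BARRED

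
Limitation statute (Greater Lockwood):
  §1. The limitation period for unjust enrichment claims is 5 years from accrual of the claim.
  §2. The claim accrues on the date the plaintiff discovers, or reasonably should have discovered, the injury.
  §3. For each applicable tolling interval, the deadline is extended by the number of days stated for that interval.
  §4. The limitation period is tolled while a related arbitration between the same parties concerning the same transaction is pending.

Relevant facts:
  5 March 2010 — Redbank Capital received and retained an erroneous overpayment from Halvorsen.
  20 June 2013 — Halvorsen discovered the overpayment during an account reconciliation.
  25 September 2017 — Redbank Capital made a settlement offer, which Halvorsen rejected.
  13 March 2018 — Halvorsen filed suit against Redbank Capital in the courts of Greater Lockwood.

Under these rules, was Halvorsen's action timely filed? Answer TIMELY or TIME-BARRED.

TIMELY

Under the discovery rule, the claim accrued on 20 June 2013, when Halvorsen discovered the injury — not on the 5 March 2010 date of the underlying act.
5 years from 20 June 2013 is 20 June 2018.
The other events in the timeline have no effect on the limitation period under the stated rules.
Filing on 13 March 2018 beat the 20 June 2018 deadline — the action is timely.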